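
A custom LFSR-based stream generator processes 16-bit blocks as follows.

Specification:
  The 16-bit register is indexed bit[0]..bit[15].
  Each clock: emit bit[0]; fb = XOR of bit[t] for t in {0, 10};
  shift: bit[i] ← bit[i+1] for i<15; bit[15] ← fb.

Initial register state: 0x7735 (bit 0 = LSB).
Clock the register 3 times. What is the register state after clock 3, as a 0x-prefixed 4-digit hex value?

0x0EE6

reg_0 = 0x7735
clock 1: out=1, reg = 0x3B9A
clock 2: out=0, reg = 0x1DCD
clock 3: out=1, reg = 0x0EE6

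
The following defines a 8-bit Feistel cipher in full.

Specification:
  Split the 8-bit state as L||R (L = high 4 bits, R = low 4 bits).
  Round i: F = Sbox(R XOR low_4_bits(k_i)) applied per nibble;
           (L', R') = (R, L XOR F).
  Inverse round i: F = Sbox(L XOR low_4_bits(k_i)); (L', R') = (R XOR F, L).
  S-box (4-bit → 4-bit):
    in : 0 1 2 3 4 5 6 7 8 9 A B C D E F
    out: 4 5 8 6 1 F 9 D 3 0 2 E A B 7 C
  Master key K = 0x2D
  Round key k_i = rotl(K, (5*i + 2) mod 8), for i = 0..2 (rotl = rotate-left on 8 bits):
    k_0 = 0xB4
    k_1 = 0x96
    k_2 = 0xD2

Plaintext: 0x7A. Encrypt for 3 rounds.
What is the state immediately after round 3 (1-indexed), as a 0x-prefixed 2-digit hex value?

s_0 = plaintext = 0x7A
s_1 = Round(s_0, k_0) = 0xA0
s_2 = Round(s_1, k_1) = 0x03
s_3 = Round(s_2, k_2) = 0x35

0x35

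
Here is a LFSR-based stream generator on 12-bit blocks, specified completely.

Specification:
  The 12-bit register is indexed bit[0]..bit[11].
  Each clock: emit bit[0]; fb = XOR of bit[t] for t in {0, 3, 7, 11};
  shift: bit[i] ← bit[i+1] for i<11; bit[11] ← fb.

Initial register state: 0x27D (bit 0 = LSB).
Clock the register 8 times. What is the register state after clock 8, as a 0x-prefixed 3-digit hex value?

0xD22

reg_0 = 0x27D
clock 1: out=1, reg = 0x13E
clock 2: out=0, reg = 0x89F
clock 3: out=1, reg = 0x44F
clock 4: out=1, reg = 0x227
clock 5: out=1, reg = 0x913
clock 6: out=1, reg = 0x489
clock 7: out=1, reg = 0xA44
clock 8: out=0, reg = 0xD22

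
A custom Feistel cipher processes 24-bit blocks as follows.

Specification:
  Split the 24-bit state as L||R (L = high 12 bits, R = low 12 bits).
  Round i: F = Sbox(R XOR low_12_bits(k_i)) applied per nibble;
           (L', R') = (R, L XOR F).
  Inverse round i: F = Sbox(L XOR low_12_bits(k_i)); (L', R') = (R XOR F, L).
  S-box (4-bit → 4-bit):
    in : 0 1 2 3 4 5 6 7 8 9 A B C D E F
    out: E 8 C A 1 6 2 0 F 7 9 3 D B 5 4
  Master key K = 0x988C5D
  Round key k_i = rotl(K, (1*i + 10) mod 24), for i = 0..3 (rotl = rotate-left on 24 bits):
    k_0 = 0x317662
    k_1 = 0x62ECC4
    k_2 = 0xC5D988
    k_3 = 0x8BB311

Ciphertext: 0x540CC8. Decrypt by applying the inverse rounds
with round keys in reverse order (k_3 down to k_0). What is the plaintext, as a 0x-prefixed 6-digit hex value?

0x1379B3

s_0 = ciphertext = 0x540CC8
s_1 = InvRound(s_0, k_3) = 0xEA0540
s_2 = InvRound(s_1, k_2) = 0x58FEA0
s_3 = InvRound(s_2, k_1) = 0x9B358F
s_4 = InvRound(s_3, k_0) = 0x1379B3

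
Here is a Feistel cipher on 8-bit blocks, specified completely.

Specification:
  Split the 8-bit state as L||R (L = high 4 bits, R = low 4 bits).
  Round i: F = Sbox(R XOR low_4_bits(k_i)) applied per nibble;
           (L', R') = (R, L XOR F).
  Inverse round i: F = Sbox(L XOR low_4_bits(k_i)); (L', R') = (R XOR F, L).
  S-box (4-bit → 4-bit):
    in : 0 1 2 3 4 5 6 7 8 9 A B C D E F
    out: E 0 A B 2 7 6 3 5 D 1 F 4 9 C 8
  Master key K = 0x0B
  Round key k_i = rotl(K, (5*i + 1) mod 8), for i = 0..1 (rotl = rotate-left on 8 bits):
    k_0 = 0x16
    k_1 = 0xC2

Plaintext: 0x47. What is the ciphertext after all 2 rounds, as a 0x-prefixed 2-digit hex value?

0x41

s_0 = plaintext = 0x47
s_1 = Round(s_0, k_0) = 0x74
s_2 = Round(s_1, k_1) = 0x41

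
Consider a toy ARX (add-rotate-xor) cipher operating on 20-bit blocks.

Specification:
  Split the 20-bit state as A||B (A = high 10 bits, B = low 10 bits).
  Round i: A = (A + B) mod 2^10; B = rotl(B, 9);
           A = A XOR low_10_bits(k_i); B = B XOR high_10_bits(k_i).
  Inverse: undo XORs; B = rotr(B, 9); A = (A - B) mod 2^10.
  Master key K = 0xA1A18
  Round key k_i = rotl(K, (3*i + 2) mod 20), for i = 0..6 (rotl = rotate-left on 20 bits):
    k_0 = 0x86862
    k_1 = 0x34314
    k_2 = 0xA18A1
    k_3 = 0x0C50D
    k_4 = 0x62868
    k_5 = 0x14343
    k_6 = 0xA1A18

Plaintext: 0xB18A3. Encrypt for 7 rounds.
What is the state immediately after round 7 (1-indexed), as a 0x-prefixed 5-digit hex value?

0x53B55

s_0 = plaintext = 0xB18A3
s_1 = Round(s_0, k_0) = 0xC2C4B
s_2 = Round(s_1, k_1) = 0x10AF5
s_3 = Round(s_2, k_2) = 0xE59FC
s_4 = Round(s_3, k_3) = 0x27CCF
s_5 = Round(s_4, k_4) = 0x41BED
s_6 = Round(s_5, k_5) = 0xEC3A6
s_7 = Round(s_6, k_6) = 0x53B55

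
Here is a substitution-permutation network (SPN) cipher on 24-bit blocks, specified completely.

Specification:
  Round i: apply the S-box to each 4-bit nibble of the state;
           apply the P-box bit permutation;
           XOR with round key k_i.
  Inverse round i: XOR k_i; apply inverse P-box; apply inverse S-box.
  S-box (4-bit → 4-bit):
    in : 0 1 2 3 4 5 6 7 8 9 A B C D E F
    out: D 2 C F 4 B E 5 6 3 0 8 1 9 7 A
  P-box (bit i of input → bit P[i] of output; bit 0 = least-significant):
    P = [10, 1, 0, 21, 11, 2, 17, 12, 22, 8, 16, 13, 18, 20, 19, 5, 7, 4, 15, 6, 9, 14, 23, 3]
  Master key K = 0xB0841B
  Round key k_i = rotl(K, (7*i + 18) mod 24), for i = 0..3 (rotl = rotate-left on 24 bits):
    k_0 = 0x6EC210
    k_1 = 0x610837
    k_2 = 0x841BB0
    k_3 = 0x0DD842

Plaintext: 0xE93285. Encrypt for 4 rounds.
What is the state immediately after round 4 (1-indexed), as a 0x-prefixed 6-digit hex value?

0xB5E74F

s_0 = plaintext = 0xE93285
s_1 = Round(s_0, k_0) = 0xD1A4A6
s_2 = Round(s_1, k_1) = 0x400A2C
s_3 = Round(s_2, k_2) = 0x0A8F50
s_4 = Round(s_3, k_3) = 0xB5E74F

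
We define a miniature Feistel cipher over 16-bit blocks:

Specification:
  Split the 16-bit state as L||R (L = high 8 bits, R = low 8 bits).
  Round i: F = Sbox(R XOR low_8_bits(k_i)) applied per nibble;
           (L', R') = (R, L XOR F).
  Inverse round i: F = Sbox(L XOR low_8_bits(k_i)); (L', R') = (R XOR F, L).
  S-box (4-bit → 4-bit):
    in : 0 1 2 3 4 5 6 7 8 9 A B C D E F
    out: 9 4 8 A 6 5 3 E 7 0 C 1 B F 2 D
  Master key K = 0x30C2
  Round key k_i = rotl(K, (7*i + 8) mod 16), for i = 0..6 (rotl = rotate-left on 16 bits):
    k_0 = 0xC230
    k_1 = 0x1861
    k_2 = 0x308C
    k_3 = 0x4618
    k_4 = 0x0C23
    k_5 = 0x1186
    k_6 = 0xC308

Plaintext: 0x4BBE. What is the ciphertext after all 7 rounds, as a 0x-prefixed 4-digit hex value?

0x7B9D

s_0 = plaintext = 0x4BBE
s_1 = Round(s_0, k_0) = 0xBE39
s_2 = Round(s_1, k_1) = 0x39E9
s_3 = Round(s_2, k_2) = 0xE90C
s_4 = Round(s_3, k_3) = 0x0CAF
s_5 = Round(s_4, k_4) = 0xAF77
s_6 = Round(s_5, k_5) = 0x777B
s_7 = Round(s_6, k_6) = 0x7B9D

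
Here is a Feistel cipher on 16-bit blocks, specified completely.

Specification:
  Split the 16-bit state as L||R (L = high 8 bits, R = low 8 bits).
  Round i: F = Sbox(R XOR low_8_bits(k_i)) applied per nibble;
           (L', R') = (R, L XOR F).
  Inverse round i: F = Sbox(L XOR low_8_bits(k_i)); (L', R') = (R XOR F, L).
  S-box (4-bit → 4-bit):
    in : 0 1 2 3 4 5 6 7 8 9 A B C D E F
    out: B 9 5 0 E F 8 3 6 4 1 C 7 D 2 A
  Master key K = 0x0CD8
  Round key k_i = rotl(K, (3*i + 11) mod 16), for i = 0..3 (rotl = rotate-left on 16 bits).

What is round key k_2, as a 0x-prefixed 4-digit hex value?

0x19B0

K = 0x0CD8
k_0 = rotl(K, (3*0+11) mod 16) = rotl(K, 11) = 0xC066
k_1 = rotl(K, (3*1+11) mod 16) = rotl(K, 14) = 0x0336
k_2 = rotl(K, (3*2+11) mod 16) = rotl(K, 1) = 0x19B0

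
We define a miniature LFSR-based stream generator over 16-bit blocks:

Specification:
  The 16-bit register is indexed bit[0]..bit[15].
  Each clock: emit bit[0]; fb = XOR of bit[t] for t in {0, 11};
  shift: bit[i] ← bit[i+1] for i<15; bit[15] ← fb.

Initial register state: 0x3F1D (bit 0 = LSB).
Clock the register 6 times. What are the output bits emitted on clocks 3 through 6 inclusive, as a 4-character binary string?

reg_0 = 0x3F1D
clock 1: out=1, reg = 0x1F8E
clock 2: out=0, reg = 0x8FC7
clock 3: out=1, reg = 0x47E3
clock 4: out=1, reg = 0xA3F1
clock 5: out=1, reg = 0xD1F8
clock 6: out=0, reg = 0x68FC

1110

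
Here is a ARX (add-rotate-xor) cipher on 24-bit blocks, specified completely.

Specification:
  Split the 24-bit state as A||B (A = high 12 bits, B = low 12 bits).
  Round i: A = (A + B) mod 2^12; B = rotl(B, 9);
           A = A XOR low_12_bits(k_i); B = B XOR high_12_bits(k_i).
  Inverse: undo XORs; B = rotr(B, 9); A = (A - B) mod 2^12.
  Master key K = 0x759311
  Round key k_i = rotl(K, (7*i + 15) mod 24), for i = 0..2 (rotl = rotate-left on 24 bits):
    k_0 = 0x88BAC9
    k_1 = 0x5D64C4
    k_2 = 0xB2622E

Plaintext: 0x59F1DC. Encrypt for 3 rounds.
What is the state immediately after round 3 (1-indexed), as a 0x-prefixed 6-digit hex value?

0x248B9E

s_0 = plaintext = 0x59F1DC
s_1 = Round(s_0, k_0) = 0xDB20B0
s_2 = Round(s_1, k_1) = 0xAA65C0
s_3 = Round(s_2, k_2) = 0x248B9E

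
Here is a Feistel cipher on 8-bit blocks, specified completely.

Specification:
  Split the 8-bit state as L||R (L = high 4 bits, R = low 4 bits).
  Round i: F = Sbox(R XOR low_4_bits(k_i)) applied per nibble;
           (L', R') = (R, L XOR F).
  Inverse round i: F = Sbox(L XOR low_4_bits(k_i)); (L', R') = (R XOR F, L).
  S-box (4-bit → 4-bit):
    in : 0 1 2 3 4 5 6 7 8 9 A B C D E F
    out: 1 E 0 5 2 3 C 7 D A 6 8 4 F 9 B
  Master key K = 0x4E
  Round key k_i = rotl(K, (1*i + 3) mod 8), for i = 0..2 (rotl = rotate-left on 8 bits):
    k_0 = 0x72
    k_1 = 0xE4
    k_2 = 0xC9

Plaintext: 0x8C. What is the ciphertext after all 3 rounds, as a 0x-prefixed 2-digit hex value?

s_0 = plaintext = 0x8C
s_1 = Round(s_0, k_0) = 0xC1
s_2 = Round(s_1, k_1) = 0x1F
s_3 = Round(s_2, k_2) = 0xFD

0xFD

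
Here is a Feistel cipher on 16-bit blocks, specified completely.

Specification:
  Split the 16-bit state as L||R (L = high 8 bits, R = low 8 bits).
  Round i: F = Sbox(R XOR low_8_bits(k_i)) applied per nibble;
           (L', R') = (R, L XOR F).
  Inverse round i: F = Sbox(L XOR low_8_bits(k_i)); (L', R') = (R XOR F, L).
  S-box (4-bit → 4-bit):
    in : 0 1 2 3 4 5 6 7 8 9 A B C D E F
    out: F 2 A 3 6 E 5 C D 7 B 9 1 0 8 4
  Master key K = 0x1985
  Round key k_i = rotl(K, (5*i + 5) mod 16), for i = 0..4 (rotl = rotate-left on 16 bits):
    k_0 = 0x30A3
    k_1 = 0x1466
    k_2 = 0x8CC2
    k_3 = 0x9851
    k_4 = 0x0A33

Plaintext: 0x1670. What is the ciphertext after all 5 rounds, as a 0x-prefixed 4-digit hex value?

s_0 = plaintext = 0x1670
s_1 = Round(s_0, k_0) = 0x7015
s_2 = Round(s_1, k_1) = 0x15B3
s_3 = Round(s_2, k_2) = 0xB3D7
s_4 = Round(s_3, k_3) = 0xD766
s_5 = Round(s_4, k_4) = 0x6639

0x6639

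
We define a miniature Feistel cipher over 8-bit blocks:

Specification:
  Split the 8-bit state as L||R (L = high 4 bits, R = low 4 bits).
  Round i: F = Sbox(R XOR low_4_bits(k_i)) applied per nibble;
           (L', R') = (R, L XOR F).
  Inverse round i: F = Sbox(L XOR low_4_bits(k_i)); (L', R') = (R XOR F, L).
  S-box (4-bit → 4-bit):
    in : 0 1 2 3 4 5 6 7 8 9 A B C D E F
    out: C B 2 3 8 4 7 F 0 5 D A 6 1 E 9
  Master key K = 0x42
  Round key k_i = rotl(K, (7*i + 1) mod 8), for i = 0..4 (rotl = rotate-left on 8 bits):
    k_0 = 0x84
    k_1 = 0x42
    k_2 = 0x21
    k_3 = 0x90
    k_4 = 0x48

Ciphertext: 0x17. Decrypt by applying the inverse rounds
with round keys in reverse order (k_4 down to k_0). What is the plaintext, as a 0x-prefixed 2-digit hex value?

0x41

s_0 = ciphertext = 0x17
s_1 = InvRound(s_0, k_4) = 0x21
s_2 = InvRound(s_1, k_3) = 0x32
s_3 = InvRound(s_2, k_2) = 0x03
s_4 = InvRound(s_3, k_1) = 0x10
s_5 = InvRound(s_4, k_0) = 0x41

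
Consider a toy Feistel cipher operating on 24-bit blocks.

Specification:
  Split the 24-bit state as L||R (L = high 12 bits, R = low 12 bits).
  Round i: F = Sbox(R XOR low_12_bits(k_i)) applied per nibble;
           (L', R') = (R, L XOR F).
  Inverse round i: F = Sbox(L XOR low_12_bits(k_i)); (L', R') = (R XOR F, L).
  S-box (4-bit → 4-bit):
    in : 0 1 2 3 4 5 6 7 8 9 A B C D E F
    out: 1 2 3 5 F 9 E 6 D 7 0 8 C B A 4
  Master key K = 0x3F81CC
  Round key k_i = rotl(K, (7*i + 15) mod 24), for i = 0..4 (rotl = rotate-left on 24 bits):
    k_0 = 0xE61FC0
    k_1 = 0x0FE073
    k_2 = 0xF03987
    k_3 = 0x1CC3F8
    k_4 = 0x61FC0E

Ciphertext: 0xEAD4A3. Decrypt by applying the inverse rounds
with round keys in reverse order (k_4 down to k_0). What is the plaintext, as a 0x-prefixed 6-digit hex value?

s_0 = ciphertext = 0xEAD4A3
s_1 = InvRound(s_0, k_4) = 0x7A6EAD
s_2 = InvRound(s_1, k_3) = 0x1377A6
s_3 = InvRound(s_2, k_2) = 0xA27137
s_4 = InvRound(s_3, k_1) = 0x1A8A27
s_5 = InvRound(s_4, k_0) = 0x0CA1A8

0x0CA1A8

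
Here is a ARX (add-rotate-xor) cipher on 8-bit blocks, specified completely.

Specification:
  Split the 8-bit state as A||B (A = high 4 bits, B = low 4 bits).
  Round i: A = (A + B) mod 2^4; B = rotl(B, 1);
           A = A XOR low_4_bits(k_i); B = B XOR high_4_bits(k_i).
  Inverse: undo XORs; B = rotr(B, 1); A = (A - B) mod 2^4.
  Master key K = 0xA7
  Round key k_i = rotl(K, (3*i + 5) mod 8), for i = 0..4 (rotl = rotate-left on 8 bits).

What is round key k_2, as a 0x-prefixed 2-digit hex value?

0x3D

K = 0xA7
k_0 = rotl(K, (3*0+5) mod 8) = rotl(K, 5) = 0xF4
k_1 = rotl(K, (3*1+5) mod 8) = rotl(K, 0) = 0xA7
k_2 = rotl(K, (3*2+5) mod 8) = rotl(K, 3) = 0x3D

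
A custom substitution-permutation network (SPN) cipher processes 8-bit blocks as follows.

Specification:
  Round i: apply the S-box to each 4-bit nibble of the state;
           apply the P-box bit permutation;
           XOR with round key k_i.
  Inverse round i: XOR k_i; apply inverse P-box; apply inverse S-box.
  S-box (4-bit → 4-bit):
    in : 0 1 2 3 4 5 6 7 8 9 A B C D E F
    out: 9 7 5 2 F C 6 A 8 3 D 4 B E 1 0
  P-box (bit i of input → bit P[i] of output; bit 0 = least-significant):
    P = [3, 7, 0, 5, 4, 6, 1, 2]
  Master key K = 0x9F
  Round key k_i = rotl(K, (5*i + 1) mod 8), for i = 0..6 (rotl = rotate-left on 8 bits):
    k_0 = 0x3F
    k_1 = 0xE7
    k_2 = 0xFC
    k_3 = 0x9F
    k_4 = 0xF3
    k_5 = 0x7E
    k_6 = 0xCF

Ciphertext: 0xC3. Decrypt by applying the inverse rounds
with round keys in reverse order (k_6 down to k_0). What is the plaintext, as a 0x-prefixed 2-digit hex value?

0xEF

s_0 = ciphertext = 0xC3
s_1 = InvRound(s_0, k_6) = 0x8E
s_2 = InvRound(s_1, k_5) = 0x97
s_3 = InvRound(s_2, k_4) = 0x78
s_4 = InvRound(s_3, k_3) = 0xDD
s_5 = InvRound(s_4, k_2) = 0xF5
s_6 = InvRound(s_5, k_1) = 0x2F
s_7 = InvRound(s_6, k_0) = 0xEF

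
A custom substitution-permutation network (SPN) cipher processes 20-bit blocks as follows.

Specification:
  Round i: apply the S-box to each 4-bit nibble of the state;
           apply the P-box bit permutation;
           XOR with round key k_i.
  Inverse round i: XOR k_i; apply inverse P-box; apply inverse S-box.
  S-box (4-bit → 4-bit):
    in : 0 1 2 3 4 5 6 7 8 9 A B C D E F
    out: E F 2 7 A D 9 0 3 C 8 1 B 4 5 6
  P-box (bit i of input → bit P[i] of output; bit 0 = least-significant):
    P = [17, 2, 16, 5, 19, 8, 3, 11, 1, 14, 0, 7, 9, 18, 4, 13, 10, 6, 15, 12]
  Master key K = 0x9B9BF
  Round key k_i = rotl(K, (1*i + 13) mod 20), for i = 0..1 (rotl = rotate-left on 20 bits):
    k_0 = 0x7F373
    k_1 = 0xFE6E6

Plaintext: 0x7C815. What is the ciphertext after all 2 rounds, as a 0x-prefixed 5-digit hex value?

0x68A9C

s_0 = plaintext = 0x7C815
s_1 = Round(s_0, k_0) = 0x89859
s_2 = Round(s_1, k_1) = 0x68A9C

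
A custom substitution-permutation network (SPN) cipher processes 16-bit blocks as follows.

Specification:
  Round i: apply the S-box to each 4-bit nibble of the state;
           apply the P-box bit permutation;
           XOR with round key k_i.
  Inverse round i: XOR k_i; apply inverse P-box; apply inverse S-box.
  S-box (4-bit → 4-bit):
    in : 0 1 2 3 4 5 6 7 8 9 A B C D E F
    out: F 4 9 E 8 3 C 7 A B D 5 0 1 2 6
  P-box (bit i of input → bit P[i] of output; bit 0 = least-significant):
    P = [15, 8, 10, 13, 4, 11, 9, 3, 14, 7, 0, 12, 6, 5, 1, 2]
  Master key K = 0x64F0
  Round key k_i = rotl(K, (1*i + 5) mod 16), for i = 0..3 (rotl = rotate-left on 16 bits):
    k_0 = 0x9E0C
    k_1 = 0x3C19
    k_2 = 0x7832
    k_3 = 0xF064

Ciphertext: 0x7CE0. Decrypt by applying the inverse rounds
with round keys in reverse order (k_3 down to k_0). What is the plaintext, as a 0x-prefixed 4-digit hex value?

0x4C89

s_0 = ciphertext = 0x7CE0
s_1 = InvRound(s_0, k_3) = 0x4EEB
s_2 = InvRound(s_1, k_2) = 0xD3A6
s_3 = InvRound(s_2, k_1) = 0x3700
s_4 = InvRound(s_3, k_0) = 0x4C89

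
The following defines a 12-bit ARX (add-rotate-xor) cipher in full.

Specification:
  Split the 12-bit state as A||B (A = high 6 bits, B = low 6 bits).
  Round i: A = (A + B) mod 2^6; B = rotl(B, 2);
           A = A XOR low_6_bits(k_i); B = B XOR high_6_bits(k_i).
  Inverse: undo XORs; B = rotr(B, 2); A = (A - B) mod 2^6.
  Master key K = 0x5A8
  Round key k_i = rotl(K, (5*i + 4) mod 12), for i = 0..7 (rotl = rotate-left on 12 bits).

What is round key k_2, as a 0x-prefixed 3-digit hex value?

K = 0x5A8
k_0 = rotl(K, (5*0+4) mod 12) = rotl(K, 4) = 0xA85
k_1 = rotl(K, (5*1+4) mod 12) = rotl(K, 9) = 0x0B5
k_2 = rotl(K, (5*2+4) mod 12) = rotl(K, 2) = 0x6A1

0x6A1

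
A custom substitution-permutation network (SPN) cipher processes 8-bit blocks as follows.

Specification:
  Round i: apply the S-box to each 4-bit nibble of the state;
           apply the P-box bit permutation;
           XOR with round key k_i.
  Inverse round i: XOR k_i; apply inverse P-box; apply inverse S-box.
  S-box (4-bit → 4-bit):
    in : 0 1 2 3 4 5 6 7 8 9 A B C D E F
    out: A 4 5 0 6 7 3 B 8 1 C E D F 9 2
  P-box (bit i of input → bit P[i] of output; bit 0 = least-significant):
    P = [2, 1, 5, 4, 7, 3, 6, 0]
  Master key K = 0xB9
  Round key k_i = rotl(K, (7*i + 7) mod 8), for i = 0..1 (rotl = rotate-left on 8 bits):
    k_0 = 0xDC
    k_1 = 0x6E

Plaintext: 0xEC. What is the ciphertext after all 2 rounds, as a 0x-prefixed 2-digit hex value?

0xE2

s_0 = plaintext = 0xEC
s_1 = Round(s_0, k_0) = 0x69
s_2 = Round(s_1, k_1) = 0xE2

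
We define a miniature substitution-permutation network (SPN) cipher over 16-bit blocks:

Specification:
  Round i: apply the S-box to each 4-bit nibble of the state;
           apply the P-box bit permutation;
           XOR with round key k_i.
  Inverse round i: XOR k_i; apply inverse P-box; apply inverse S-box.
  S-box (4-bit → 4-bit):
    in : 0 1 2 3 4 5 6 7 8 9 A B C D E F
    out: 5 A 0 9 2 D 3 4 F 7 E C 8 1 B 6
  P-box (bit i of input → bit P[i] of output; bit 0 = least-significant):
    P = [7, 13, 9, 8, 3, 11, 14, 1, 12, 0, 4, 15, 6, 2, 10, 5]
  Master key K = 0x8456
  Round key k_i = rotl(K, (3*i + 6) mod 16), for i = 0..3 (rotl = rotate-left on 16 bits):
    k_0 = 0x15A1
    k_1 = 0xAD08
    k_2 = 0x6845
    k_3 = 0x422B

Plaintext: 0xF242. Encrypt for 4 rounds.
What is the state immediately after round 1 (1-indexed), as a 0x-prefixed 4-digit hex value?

0x19A5

s_0 = plaintext = 0xF242
s_1 = Round(s_0, k_0) = 0x19A5
s_2 = Round(s_1, k_1) = 0xF6BF
s_3 = Round(s_2, k_2) = 0x1E42
s_4 = Round(s_3, k_3) = 0xDA0E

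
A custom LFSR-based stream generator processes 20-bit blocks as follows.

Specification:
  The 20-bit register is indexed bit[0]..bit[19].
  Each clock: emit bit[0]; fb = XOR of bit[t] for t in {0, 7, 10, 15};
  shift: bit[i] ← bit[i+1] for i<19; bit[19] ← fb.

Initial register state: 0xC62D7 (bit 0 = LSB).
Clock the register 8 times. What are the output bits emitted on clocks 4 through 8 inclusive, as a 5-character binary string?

reg_0 = 0xC62D7
clock 1: out=1, reg = 0x6316B
clock 2: out=1, reg = 0xB18B5
clock 3: out=1, reg = 0x58C5A
clock 4: out=0, reg = 0x2C62D
clock 5: out=1, reg = 0x96316
clock 6: out=0, reg = 0x4B18B
clock 7: out=1, reg = 0xA58C5
clock 8: out=1, reg = 0x52C62

01011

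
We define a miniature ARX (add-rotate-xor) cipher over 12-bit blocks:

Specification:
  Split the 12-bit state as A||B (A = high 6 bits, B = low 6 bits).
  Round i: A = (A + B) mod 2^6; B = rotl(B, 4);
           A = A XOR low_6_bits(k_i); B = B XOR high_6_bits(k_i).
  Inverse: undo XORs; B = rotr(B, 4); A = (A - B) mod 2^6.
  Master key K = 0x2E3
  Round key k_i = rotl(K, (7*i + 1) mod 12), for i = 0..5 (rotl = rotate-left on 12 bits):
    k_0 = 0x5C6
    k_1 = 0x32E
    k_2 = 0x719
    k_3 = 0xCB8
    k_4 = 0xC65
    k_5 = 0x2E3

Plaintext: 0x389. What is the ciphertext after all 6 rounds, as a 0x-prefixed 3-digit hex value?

s_0 = plaintext = 0x389
s_1 = Round(s_0, k_0) = 0x445
s_2 = Round(s_1, k_1) = 0xE1D
s_3 = Round(s_2, k_2) = 0x30B
s_4 = Round(s_3, k_3) = 0xBC0
s_5 = Round(s_4, k_4) = 0x2B1
s_6 = Round(s_5, k_5) = 0x617

0x617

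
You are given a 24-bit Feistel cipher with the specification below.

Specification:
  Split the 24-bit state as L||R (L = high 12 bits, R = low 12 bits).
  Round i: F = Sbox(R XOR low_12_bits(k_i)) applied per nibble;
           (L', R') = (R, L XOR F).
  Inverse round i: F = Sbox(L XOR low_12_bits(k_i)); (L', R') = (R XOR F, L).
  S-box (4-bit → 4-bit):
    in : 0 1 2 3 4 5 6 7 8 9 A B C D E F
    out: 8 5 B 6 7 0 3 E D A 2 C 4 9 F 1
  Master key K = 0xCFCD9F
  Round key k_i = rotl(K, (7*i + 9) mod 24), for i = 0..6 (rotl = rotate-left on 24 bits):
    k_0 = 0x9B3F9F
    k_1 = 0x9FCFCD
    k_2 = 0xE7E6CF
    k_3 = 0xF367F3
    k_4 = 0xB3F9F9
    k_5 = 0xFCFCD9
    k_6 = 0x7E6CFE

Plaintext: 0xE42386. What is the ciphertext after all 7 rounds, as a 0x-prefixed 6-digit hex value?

0x2693AE

s_0 = plaintext = 0xE42386
s_1 = Round(s_0, k_0) = 0x386A18
s_2 = Round(s_1, k_1) = 0xA18316
s_3 = Round(s_2, k_2) = 0x316A82
s_4 = Round(s_3, k_3) = 0xA82AF3
s_5 = Round(s_4, k_4) = 0xAF3C00
s_6 = Round(s_5, k_5) = 0xC00269
s_7 = Round(s_6, k_6) = 0x2693AE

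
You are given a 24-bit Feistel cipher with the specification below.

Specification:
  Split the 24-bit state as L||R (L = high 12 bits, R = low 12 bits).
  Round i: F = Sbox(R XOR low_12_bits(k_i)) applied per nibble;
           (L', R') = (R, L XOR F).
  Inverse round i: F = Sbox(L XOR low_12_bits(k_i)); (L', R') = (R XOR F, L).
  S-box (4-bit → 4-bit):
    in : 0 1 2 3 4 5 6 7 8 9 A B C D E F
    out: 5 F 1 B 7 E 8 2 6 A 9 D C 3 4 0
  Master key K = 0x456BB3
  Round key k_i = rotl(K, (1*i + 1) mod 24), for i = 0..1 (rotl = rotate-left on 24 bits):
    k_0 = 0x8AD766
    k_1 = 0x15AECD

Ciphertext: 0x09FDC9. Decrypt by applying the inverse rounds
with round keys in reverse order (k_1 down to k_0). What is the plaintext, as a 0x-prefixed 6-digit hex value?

s_0 = ciphertext = 0x09FDC9
s_1 = InvRound(s_0, k_1) = 0x92809F
s_2 = InvRound(s_1, k_0) = 0x4EB928

0x4EB928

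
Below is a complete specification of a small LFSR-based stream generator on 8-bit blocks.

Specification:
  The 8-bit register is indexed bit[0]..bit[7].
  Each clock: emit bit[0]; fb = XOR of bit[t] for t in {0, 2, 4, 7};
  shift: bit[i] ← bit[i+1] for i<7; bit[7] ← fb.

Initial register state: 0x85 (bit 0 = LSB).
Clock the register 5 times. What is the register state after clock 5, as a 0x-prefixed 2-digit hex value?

0x5C

reg_0 = 0x85
clock 1: out=1, reg = 0xC2
clock 2: out=0, reg = 0xE1
clock 3: out=1, reg = 0x70
clock 4: out=0, reg = 0xB8
clock 5: out=0, reg = 0x5C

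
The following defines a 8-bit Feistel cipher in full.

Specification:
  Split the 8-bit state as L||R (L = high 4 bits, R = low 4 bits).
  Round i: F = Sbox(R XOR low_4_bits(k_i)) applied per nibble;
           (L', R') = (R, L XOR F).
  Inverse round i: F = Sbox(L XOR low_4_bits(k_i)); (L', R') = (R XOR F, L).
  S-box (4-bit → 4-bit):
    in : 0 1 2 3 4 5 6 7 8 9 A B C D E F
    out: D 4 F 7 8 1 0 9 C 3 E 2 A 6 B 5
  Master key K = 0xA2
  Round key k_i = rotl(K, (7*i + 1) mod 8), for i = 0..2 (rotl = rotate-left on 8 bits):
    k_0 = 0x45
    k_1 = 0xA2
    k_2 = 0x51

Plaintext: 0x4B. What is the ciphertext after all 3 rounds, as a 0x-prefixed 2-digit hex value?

0xD5

s_0 = plaintext = 0x4B
s_1 = Round(s_0, k_0) = 0xBF
s_2 = Round(s_1, k_1) = 0xFD
s_3 = Round(s_2, k_2) = 0xD5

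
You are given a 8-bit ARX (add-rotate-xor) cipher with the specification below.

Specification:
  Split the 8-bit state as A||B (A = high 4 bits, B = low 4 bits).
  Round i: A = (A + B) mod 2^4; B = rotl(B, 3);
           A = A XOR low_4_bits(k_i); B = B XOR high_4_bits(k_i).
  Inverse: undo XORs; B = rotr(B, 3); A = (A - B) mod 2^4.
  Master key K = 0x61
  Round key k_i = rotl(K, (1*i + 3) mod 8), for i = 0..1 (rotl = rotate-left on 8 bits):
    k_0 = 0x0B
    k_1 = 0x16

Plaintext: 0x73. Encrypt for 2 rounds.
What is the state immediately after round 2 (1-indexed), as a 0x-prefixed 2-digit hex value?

0xCD

s_0 = plaintext = 0x73
s_1 = Round(s_0, k_0) = 0x19
s_2 = Round(s_1, k_1) = 0xCD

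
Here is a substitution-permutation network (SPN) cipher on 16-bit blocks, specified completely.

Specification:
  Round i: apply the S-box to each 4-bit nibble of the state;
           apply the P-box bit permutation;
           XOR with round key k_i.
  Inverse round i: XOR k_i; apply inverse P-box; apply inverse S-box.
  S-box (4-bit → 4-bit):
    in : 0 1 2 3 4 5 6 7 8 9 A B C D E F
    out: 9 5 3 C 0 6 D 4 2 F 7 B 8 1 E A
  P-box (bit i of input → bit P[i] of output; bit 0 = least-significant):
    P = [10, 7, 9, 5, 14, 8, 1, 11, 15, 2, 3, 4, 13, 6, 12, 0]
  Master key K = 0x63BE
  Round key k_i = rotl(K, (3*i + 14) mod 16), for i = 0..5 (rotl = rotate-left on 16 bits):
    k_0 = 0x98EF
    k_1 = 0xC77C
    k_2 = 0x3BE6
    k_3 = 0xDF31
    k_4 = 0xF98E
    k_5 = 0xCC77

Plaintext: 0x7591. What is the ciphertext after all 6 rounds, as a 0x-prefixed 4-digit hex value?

s_0 = plaintext = 0x7591
s_1 = Round(s_0, k_0) = 0xC7E1
s_2 = Round(s_1, k_1) = 0xC877
s_3 = Round(s_2, k_2) = 0x39E1
s_4 = Round(s_3, k_3) = 0x402E
s_5 = Round(s_4, k_4) = 0x3A3E
s_6 = Round(s_5, k_5) = 0x56D8

0x56D8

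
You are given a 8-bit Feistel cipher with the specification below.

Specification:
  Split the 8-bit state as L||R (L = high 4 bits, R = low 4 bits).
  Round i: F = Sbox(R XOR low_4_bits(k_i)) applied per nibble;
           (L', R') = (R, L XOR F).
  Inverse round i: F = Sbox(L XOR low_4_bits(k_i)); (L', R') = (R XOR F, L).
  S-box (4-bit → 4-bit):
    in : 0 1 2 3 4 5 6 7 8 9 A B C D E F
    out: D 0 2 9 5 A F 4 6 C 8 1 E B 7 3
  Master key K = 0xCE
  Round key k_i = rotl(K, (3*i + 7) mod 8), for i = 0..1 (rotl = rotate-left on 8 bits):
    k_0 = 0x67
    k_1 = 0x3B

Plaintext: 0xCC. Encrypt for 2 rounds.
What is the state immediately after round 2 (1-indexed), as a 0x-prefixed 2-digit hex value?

0xD3

s_0 = plaintext = 0xCC
s_1 = Round(s_0, k_0) = 0xCD
s_2 = Round(s_1, k_1) = 0xD3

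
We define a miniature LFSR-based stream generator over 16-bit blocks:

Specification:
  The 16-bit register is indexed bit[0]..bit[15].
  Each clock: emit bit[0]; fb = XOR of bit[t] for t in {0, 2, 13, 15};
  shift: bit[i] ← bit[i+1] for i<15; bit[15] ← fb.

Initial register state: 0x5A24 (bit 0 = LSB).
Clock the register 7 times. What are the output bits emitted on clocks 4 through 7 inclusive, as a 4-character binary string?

0010

reg_0 = 0x5A24
clock 1: out=0, reg = 0xAD12
clock 2: out=0, reg = 0x5689
clock 3: out=1, reg = 0xAB44
clock 4: out=0, reg = 0xD5A2
clock 5: out=0, reg = 0xEAD1
clock 6: out=1, reg = 0xF568
clock 7: out=0, reg = 0x7AB4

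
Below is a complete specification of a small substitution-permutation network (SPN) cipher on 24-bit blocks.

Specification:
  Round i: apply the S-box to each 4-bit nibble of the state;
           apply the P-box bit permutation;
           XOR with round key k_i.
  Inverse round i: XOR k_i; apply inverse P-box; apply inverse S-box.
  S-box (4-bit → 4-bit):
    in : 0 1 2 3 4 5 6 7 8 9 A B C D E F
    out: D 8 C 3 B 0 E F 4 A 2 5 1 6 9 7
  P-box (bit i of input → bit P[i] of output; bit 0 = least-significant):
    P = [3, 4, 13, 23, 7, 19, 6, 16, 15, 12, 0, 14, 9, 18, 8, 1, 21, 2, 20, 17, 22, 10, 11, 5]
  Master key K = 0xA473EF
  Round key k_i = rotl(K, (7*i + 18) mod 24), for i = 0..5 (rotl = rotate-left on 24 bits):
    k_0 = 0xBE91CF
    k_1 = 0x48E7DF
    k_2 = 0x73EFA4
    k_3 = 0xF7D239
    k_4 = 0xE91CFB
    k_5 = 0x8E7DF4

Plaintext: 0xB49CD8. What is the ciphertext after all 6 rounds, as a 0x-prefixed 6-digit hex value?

0xAAB61B

s_0 = plaintext = 0xB49CD8
s_1 = Round(s_0, k_0) = 0xD03989
s_2 = Round(s_1, k_1) = 0xFEB98F
s_3 = Round(s_2, k_2) = 0x1190FC
s_4 = Round(s_3, k_3) = 0xF912D2
s_5 = Round(s_4, k_4) = 0x2370BC
s_6 = Round(s_5, k_5) = 0xAAB61B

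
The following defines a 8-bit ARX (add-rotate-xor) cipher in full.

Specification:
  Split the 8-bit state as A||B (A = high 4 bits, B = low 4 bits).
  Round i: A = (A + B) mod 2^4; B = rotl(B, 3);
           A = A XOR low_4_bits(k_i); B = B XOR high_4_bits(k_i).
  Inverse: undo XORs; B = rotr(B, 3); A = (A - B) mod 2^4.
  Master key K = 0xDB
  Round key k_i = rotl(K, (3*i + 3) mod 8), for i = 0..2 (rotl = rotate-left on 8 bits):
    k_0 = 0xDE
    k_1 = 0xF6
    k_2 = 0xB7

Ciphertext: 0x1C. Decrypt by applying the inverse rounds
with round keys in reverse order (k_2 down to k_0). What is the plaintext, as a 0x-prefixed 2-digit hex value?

s_0 = ciphertext = 0x1C
s_1 = InvRound(s_0, k_2) = 0x8E
s_2 = InvRound(s_1, k_1) = 0xC2
s_3 = InvRound(s_2, k_0) = 0x3F

0x3F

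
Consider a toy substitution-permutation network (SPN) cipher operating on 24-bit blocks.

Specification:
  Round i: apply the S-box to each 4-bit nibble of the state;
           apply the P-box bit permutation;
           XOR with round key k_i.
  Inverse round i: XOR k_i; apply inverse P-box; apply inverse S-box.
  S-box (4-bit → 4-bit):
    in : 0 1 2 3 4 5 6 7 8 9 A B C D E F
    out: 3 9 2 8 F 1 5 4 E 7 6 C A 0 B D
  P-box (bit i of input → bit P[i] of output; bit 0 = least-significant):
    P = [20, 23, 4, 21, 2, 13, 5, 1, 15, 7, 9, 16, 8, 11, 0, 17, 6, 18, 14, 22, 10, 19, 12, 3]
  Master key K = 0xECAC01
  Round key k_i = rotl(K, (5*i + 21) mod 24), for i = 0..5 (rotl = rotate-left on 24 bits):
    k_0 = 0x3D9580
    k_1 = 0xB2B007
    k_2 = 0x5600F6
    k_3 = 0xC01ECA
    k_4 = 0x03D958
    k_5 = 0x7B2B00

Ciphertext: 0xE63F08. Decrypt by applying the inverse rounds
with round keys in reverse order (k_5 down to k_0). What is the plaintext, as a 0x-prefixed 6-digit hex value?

0x9C20B2

s_0 = ciphertext = 0xE63F08
s_1 = InvRound(s_0, k_5) = 0x42D3D0
s_2 = InvRound(s_1, k_4) = 0x3328DD
s_3 = InvRound(s_2, k_3) = 0x63BBE4
s_4 = InvRound(s_3, k_2) = 0x720FCF
s_5 = InvRound(s_4, k_1) = 0xF10922
s_6 = InvRound(s_5, k_0) = 0x9C20B2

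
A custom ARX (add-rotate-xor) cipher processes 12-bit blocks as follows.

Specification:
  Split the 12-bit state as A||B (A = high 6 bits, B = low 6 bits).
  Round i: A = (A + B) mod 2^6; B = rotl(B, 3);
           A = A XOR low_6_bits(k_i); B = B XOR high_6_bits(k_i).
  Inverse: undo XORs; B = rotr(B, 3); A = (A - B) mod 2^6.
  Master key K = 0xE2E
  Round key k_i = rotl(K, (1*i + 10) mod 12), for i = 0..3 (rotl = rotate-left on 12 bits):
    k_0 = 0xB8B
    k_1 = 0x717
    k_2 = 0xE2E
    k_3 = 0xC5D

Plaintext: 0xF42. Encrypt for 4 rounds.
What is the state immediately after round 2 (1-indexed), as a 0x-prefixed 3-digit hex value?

0x96B

s_0 = plaintext = 0xF42
s_1 = Round(s_0, k_0) = 0xD3E
s_2 = Round(s_1, k_1) = 0x96B
s_3 = Round(s_2, k_2) = 0xFA5
s_4 = Round(s_3, k_3) = 0xF9D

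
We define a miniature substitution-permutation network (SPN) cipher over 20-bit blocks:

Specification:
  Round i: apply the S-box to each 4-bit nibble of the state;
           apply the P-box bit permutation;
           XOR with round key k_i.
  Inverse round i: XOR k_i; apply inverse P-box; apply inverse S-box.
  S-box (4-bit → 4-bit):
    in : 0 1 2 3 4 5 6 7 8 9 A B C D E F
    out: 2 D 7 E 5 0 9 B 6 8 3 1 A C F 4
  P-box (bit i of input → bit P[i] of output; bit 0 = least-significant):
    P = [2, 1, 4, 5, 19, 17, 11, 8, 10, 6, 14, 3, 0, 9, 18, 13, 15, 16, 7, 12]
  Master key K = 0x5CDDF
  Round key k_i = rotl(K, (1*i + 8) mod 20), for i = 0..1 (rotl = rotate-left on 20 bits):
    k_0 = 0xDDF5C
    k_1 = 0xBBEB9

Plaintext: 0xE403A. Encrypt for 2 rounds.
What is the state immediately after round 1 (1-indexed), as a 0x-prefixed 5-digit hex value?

0xA469B

s_0 = plaintext = 0xE403A
s_1 = Round(s_0, k_0) = 0xA469B
s_2 = Round(s_1, k_1) = 0xE3BB4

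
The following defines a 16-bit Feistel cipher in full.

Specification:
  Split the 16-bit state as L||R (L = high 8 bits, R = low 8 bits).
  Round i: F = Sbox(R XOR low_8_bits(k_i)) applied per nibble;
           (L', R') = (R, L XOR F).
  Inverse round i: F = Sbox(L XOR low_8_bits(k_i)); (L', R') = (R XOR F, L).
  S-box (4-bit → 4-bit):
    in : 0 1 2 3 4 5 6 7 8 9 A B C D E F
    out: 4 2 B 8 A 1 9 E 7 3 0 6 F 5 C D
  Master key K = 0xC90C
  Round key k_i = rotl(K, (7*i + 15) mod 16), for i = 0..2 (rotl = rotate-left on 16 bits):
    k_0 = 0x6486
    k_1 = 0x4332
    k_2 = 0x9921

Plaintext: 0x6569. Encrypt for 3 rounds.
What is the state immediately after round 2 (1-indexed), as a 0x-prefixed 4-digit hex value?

0xA859

s_0 = plaintext = 0x6569
s_1 = Round(s_0, k_0) = 0x69A8
s_2 = Round(s_1, k_1) = 0xA859
s_3 = Round(s_2, k_2) = 0x594F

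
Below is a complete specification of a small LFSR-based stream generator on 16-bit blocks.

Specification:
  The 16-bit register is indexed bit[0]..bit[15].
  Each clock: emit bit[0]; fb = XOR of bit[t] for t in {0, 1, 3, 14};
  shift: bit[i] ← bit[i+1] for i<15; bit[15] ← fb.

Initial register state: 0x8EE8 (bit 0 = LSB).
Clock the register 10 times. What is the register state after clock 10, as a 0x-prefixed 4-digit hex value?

reg_0 = 0x8EE8
clock 1: out=0, reg = 0xC774
clock 2: out=0, reg = 0xE3BA
clock 3: out=0, reg = 0xF1DD
clock 4: out=1, reg = 0xF8EE
clock 5: out=0, reg = 0xFC77
clock 6: out=1, reg = 0xFE3B
clock 7: out=1, reg = 0x7F1D
clock 8: out=1, reg = 0xBF8E
clock 9: out=0, reg = 0x5FC7
clock 10: out=1, reg = 0xAFE3

0xAFE3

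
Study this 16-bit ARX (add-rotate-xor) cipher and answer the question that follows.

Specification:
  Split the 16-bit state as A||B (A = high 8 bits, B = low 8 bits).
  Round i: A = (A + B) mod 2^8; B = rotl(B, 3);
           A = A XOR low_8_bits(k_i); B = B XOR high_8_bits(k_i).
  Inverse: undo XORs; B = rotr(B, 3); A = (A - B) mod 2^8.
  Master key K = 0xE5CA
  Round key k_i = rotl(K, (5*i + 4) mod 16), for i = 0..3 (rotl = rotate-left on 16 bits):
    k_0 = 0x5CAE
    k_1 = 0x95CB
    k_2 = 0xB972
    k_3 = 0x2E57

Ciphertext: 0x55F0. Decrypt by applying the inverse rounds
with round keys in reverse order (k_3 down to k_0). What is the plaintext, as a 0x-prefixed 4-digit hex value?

s_0 = ciphertext = 0x55F0
s_1 = InvRound(s_0, k_3) = 0x27DB
s_2 = InvRound(s_1, k_2) = 0x094C
s_3 = InvRound(s_2, k_1) = 0x873B
s_4 = InvRound(s_3, k_0) = 0x3DEC

0x3DEC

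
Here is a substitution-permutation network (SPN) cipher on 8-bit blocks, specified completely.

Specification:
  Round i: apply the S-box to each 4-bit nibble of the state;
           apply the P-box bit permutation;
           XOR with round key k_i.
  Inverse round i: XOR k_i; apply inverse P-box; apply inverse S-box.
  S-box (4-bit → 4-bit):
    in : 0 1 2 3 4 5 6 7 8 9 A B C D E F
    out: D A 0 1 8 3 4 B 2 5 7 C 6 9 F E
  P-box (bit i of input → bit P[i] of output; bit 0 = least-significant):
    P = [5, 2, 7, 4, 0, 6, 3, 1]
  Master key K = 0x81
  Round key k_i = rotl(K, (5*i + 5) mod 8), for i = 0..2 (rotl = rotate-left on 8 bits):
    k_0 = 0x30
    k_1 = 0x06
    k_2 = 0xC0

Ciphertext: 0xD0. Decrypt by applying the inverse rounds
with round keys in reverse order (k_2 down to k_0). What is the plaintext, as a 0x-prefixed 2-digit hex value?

s_0 = ciphertext = 0xD0
s_1 = InvRound(s_0, k_2) = 0x24
s_2 = InvRound(s_1, k_1) = 0x43
s_3 = InvRound(s_2, k_0) = 0x7D

0x7D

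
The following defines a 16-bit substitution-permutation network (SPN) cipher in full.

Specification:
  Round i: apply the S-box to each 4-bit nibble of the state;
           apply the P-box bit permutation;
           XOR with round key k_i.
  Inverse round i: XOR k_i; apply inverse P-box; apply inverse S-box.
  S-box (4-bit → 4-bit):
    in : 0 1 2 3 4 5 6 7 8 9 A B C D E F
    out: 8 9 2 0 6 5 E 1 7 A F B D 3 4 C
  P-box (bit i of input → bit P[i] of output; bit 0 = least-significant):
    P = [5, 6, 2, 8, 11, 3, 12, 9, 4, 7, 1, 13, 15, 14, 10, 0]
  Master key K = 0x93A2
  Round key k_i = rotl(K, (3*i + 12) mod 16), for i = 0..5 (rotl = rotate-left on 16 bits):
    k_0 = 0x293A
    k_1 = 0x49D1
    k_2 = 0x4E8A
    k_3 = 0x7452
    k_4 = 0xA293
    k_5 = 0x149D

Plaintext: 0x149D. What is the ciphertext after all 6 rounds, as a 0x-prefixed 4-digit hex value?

s_0 = plaintext = 0x149D
s_1 = Round(s_0, k_0) = 0xABD1
s_2 = Round(s_1, k_1) = 0xA468
s_3 = Round(s_2, k_2) = 0x9865
s_4 = Round(s_3, k_3) = 0x26ED
s_5 = Round(s_4, k_4) = 0xD271
s_6 = Round(s_5, k_5) = 0xDD3D

0xDD3D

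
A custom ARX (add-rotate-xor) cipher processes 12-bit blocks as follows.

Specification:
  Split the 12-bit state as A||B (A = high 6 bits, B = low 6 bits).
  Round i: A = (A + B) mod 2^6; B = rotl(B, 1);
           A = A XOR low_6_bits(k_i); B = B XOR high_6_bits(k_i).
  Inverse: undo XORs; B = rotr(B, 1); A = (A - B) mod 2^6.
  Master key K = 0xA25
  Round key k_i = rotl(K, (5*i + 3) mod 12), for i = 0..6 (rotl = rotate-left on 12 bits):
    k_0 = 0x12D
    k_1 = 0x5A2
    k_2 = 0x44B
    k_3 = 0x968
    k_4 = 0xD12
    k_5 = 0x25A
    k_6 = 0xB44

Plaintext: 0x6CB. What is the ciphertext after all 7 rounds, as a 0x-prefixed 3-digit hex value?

s_0 = plaintext = 0x6CB
s_1 = Round(s_0, k_0) = 0x2D2
s_2 = Round(s_1, k_1) = 0xFF2
s_3 = Round(s_2, k_2) = 0xEB4
s_4 = Round(s_3, k_3) = 0x18C
s_5 = Round(s_4, k_4) = 0x02C
s_6 = Round(s_5, k_5) = 0xD90
s_7 = Round(s_6, k_6) = 0x08D

0x08D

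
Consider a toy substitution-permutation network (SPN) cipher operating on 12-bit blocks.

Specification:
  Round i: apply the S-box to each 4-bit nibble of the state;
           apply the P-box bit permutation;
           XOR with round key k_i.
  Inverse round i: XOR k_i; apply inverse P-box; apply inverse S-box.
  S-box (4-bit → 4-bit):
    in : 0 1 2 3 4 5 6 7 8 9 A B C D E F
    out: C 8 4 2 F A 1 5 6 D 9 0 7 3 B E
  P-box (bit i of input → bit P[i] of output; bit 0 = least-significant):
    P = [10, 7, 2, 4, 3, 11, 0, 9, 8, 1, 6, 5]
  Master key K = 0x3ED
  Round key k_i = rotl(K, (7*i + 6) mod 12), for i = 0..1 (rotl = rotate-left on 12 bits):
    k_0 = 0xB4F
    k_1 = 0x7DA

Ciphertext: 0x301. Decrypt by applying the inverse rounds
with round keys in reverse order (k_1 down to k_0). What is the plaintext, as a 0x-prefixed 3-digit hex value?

s_0 = ciphertext = 0x301
s_1 = InvRound(s_0, k_1) = 0x87E
s_2 = InvRound(s_1, k_0) = 0xA01

0xA01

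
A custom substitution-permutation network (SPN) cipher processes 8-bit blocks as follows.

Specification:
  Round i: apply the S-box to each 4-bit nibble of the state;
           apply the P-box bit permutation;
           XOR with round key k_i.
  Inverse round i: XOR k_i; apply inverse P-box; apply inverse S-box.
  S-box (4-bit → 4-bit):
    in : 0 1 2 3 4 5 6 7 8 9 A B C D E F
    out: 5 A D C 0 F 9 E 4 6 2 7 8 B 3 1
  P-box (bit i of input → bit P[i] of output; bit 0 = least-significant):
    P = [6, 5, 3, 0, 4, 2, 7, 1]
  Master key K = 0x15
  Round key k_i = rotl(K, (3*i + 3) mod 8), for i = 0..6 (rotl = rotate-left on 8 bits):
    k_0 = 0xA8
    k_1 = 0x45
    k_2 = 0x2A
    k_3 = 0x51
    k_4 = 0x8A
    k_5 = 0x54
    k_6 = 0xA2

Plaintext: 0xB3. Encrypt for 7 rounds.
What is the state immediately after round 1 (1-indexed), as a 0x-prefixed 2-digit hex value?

s_0 = plaintext = 0xB3
s_1 = Round(s_0, k_0) = 0x35
s_2 = Round(s_1, k_1) = 0xAE
s_3 = Round(s_2, k_2) = 0x4E
s_4 = Round(s_3, k_3) = 0x31
s_5 = Round(s_4, k_4) = 0x29
s_6 = Round(s_5, k_5) = 0xEE
s_7 = Round(s_6, k_6) = 0xD6

0x35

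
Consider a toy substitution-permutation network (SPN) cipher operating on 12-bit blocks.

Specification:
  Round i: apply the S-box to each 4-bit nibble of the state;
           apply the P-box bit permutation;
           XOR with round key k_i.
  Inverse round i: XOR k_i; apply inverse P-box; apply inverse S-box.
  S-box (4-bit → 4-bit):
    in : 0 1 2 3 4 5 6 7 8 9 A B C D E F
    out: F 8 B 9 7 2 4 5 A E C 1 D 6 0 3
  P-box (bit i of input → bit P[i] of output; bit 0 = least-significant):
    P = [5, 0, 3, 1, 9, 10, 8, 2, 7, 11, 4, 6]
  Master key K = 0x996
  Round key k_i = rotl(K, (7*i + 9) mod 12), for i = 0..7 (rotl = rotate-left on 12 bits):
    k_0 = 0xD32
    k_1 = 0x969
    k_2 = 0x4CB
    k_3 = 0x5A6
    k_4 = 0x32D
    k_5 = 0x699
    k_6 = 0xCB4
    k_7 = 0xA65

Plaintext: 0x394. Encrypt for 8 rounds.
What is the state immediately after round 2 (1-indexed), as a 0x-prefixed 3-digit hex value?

0x408

s_0 = plaintext = 0x394
s_1 = Round(s_0, k_0) = 0x8DF
s_2 = Round(s_1, k_1) = 0x408
s_3 = Round(s_2, k_2) = 0xB5C
s_4 = Round(s_3, k_3) = 0x10C
s_5 = Round(s_4, k_4) = 0x443
s_6 = Round(s_5, k_5) = 0x92B
s_7 = Round(s_6, k_6) = 0x2C0
s_8 = Round(s_7, k_7) = 0x18A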